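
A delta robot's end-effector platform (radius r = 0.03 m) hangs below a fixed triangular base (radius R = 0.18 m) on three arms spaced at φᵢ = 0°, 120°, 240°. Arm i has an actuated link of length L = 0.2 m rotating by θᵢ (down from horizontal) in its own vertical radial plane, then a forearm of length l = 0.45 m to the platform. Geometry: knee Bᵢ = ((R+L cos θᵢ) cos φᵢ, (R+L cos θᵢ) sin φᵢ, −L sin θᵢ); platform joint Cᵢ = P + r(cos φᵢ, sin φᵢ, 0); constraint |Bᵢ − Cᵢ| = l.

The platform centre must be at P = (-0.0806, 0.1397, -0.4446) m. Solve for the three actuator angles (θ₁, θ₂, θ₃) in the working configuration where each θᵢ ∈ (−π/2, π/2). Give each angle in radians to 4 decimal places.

θ₁ = 1.0470, θ₂ = 0.1744, θ₃ = 1.0473

rotate P by −φ1: (-0.0806, 0.1397, -0.4446)
  e−x'=0.2306;  (l²−L²−(e−x')²−y'²−z²)/2L = -0.2697
  √(A²+B²)=0.5008;  θ1 = -1.0923+2.1393 ≈ 1.0470
arm 2 (φ=120.0°): x'=0.1613, y'=0.0000
  A cos θ + B sin θ = C:  -0.0113·cos θ + -0.4446·sin θ = -0.0882
  θ2 = atan2(B,A) + arccos(C/0.4447) = 0.1744
φ3=240.0° → target in arm frame (-0.0807, -0.1397)
  A=0.2307, B=-0.4446, C=(l²−L²−A²−y'²−z²)/(2L)=-0.2697
  √(A²+B²)=0.5009;  θ3 = -1.0922+2.1394 ≈ 1.0473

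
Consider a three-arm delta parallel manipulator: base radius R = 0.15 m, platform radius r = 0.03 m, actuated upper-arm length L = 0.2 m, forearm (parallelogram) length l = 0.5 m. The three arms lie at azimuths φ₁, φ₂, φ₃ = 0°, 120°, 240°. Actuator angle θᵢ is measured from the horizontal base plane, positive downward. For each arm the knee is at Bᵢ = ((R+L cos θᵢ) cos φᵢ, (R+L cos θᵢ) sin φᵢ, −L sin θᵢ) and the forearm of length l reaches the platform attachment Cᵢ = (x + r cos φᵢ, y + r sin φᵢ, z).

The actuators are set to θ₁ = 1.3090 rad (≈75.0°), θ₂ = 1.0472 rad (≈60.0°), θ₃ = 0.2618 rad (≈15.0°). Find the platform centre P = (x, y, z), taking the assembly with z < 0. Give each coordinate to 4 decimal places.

arm 1 at φ=0.0°: e+L cos θ1 = 0.1718;  O1 = (0.1718, 0.0000, -0.1932)
φ2=120.0°: virtual centre (-0.1100, 0.1905, -0.1732), radius l
O3 = (0.3132·cos240.0°, 0.3132·sin240.0°, -0.0518) = (-0.1566, -0.2712, -0.0518)
subtract pairs → two planes through P
linear system: -0.5635x+0.3811y = 0.0116−0.0400z; -0.6567x+-0.5425y = 0.0339−0.2828z
Cramer: x(z) = -0.0346+0.2329z;  y(z) = -0.0207+0.2395z
sphere 1 gives Az²+Bz+C=0 with A=1.1116, B=0.2804, C=-0.1697;  B²−4AC=0.8331;  roots -0.5367, 0.2844;  negative root z = -0.5367
x = -0.1595, y = -0.1493

(-0.1595, -0.1493, -0.5367)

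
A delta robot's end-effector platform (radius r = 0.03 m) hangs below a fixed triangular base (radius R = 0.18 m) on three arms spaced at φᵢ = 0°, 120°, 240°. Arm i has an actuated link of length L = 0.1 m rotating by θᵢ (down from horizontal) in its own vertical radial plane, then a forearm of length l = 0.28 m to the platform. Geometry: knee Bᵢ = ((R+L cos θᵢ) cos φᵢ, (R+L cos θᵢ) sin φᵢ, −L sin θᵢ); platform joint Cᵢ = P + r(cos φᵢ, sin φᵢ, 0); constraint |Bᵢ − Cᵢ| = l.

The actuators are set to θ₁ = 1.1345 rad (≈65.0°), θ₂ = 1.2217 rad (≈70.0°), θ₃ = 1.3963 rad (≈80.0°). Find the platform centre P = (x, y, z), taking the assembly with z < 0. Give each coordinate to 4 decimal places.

S1 = (0.1923·cos0.0°, 0.1923·sin0.0°, -0.0906) = (0.1923, 0.0000, -0.0906)
φ2=120.0°: virtual centre (-0.0921, 0.1595, -0.0940), radius l
φ3=240.0°: virtual centre (-0.0837, -0.1449, -0.0985), radius l
|S₂|²−|S₁|² = -0.0024;  |S₃|²−|S₁|² = -0.0075
linear system: -0.5687x+0.3191y = -0.0024−-0.0067z; -0.5519x+-0.2899y = -0.0075−-0.0157z
det = 0.3409;  x = 0.0090+-0.0204z,  y = 0.0085+-0.0154z
sphere 1 gives Az²+Bz+C=0 with A=1.0007, B=0.1885, C=-0.0365;  B²−4AC=0.1818;  roots -0.3072, 0.1189;  negative root z = -0.3072
x = 0.0153, y = 0.0133

(0.0153, 0.0133, -0.3072)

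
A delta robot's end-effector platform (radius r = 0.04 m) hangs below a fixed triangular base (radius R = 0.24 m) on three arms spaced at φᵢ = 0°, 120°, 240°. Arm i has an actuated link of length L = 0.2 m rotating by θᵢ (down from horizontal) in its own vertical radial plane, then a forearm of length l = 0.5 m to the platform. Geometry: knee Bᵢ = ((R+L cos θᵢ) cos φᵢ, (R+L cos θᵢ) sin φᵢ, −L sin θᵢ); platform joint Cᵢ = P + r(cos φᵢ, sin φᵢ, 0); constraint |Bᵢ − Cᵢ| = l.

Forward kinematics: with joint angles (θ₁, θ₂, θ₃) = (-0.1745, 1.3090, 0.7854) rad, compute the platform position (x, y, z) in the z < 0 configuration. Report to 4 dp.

(0.1968, -0.0938, -0.4138)

O1 = (0.3970·cos0.0°, 0.3970·sin0.0°, 0.0347) = (0.3970, 0.0000, 0.0347)
O2 = (0.2518·cos120.0°, 0.2518·sin120.0°, -0.1932) = (-0.1259, 0.2180, -0.1932)
arm 3 at φ=240.0°: ρ3 = 0.3414;  O3 = (-0.1707, -0.2957, -0.1414)
eliminate P² terms by subtracting sphere 1 from 2 and 3
[-1.0457 0.4361 -0.4558]·P = -0.0581;  [-1.1353 -0.5914 -0.3523]·P = -0.0222
det = 1.1135;  x = 0.0395+-0.3801z,  y = -0.0384+0.1339z
into |P−O₁|² = l²: 1.1624z² + 0.1920z + -0.1196 = 0;  Δ = 0.5928;  z = -0.4138 or 0.2486 → z<0 root = -0.4138
x = 0.1968, y = -0.0938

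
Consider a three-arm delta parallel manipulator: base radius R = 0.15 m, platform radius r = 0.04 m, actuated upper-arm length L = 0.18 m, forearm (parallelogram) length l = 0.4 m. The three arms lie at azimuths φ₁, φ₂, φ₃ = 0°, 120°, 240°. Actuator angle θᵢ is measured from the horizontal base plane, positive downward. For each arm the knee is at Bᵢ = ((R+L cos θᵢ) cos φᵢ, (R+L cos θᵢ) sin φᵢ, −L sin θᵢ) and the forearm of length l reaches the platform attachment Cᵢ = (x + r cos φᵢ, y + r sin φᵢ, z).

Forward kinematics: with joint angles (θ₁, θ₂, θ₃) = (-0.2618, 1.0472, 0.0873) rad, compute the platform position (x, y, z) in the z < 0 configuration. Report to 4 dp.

(0.1186, -0.1325, -0.2927)

S1 = (0.2839·cos0.0°, 0.2839·sin0.0°, 0.0466) = (0.2839, 0.0000, 0.0466)
S2 = (0.2000·cos120.0°, 0.2000·sin120.0°, -0.1559) = (-0.1000, 0.1732, -0.1559)
arm 3 at φ=240.0°: e+L cos θ3 = 0.2893;  S3 = (-0.1447, -0.2506, -0.0157)
|S₂|²−|S₁|² = -0.0185;  |S₃|²−|S₁|² = 0.0012
plane₁₂: -0.7677x+0.3464y+-0.4049z = -0.0185
Cramer: x(z) = 0.0130-0.3610z;  y(z) = -0.0245+0.3689z
into |P−S₁|² = l²: 1.2664z² + 0.0843z + -0.0838 = 0;  Δ = 0.4318;  z = -0.2927 or 0.2261 → z<0 root = -0.2927
x = 0.1186, y = -0.1325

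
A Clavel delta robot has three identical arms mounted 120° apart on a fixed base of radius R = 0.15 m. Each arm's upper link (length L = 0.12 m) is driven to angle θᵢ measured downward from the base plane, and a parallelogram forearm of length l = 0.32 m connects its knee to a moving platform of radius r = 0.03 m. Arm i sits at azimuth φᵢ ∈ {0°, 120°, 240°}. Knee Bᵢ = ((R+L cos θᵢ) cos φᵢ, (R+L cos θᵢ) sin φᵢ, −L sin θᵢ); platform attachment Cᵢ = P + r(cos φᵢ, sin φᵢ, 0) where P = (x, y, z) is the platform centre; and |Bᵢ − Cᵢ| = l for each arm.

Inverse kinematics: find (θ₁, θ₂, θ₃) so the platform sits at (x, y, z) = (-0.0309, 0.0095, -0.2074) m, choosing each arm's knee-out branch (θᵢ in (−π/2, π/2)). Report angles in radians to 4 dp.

φ1=0.0° → target in arm frame (-0.0309, 0.0095)
  A=0.1509, B=-0.2074, C=(l²−L²−A²−y'²−z²)/(2L)=0.0922
  √(A²+B²)=0.2565;  θ1 = -0.9418+1.2032 ≈ 0.2614
φ2=120.0° → target in arm frame (0.0237, 0.0220)
  e−x'=0.0963;  (l²−L²−(e−x')²−y'²−z²)/2L = 0.1468
  γ=atan2(-0.2074,0.0963)=-1.1360;  ψ=arccos(0.6418)=0.8740;  θ2=γ+ψ≈-0.2620
arm 3 (φ=240.0°): x'=0.0072, y'=-0.0315
  A cos θ + B sin θ = C:  0.1128·cos θ + -0.2074·sin θ = 0.1303
  γ=atan2(-0.2074,0.1128)=-1.0728;  ψ=arccos(0.5520)=0.9861;  θ3=γ+ψ≈-0.0867

θ₁ = 0.2614, θ₂ = -0.2620, θ₃ = -0.0867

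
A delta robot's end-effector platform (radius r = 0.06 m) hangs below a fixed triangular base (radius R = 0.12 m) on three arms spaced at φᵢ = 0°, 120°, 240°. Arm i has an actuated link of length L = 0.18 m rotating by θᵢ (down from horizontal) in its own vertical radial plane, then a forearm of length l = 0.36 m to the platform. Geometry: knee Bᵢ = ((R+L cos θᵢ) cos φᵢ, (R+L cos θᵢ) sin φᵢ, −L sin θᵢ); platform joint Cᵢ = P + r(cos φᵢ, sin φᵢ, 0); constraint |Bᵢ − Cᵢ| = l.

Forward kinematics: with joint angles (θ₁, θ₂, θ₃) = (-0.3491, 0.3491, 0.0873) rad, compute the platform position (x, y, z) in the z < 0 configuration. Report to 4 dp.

(0.0755, -0.0321, -0.2624)

O1 = (0.2291·cos0.0°, 0.2291·sin0.0°, 0.0616) = (0.2291, 0.0000, 0.0616)
arm 2 at φ=120.0°: (R−r)+L cos θ2 = 0.2291;  O2 = (-0.1146, 0.1984, -0.0616)
arm 3 at φ=240.0°: (R−r)+L cos θ3 = 0.2393;  O3 = (-0.1197, -0.2073, -0.0157)
|O₂|²−|O₁|² = 0.0000;  |O₃|²−|O₁|² = 0.0012
plane₁₂: -0.6874x+0.3969y+-0.2463z = 0.0000
Cramer: x(z) = -0.0009-0.2909z;  y(z) = -0.0015+0.1167z
quadratic in z: (1.0982)z²+(0.0103)z+(-0.0729)=0, √Δ=0.5660 → z ∈ {-0.2624, 0.2530}; z = -0.2624 (taking z<0)
x = 0.0755, y = -0.0321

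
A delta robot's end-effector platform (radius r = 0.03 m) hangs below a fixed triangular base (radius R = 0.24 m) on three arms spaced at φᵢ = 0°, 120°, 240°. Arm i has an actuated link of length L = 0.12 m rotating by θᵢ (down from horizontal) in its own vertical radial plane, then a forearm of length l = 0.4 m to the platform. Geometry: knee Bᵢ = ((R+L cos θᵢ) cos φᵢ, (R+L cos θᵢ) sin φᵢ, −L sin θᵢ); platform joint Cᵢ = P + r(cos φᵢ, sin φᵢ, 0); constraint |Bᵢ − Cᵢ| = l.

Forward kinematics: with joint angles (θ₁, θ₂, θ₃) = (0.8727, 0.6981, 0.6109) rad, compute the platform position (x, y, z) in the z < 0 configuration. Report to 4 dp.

(-0.0234, -0.0078, -0.3440)

arm 1 at φ=0.0°: e+L cos θ1 = 0.2871;  centre 1 = (0.2871, 0.0000, -0.0919)
φ2=120.0°: virtual centre (-0.1510, 0.2615, -0.0771), radius l
φ3=240.0°: virtual centre (-0.1541, -0.2670, -0.0688), radius l
subtract pairs → two planes through P
[-0.8762 0.5230 0.0296]·P = 0.0062;  [-0.8826 -0.5340 0.0462]·P = 0.0089
Cramer: x(z) = -0.0086+0.0430z;  y(z) = -0.0025+0.0154z
sphere 1 gives Az²+Bz+C=0 with A=1.0021, B=0.1584, C=-0.0641;  B²−4AC=0.2820;  roots -0.3440, 0.1860;  negative root z = -0.3440
x = -0.0234, y = -0.0078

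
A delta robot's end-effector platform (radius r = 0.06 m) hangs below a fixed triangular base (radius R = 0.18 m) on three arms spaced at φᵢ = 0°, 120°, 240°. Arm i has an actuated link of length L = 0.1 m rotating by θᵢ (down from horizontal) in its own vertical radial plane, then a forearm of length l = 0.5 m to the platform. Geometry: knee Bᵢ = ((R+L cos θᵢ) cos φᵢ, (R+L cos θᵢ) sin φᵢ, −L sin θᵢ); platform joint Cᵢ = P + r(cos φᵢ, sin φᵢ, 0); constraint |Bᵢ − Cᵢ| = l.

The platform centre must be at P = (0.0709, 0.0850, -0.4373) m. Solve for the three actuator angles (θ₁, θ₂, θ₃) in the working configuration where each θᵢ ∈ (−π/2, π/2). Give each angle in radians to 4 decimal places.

φ1=0.0° → target in arm frame (0.0709, 0.0850)
  A=0.0491, B=-0.4373, C=(l²−L²−A²−y'²−z²)/(2L)=0.1957
  θ1 = atan2(B,A) + arccos(C/0.4400) = -0.3490
rotate P by −φ2: (0.0382, -0.1039, -0.4373)
  e−x'=0.0818;  (l²−L²−(e−x')²−y'²−z²)/2L = 0.1564
  √(A²+B²)=0.4449;  θ2 = -1.3858+1.2116 ≈ -0.1742
φ3=240.0° → target in arm frame (-0.1091, 0.0189)
  A=0.2291, B=-0.4373, C=(l²−L²−A²−y'²−z²)/(2L)=-0.0203
  γ=atan2(-0.4373,0.2291)=-1.0883;  ψ=arccos(-0.0411)=1.6119;  θ3=γ+ψ≈0.5236

θ₁ = -0.3490, θ₂ = -0.1742, θ₃ = 0.5236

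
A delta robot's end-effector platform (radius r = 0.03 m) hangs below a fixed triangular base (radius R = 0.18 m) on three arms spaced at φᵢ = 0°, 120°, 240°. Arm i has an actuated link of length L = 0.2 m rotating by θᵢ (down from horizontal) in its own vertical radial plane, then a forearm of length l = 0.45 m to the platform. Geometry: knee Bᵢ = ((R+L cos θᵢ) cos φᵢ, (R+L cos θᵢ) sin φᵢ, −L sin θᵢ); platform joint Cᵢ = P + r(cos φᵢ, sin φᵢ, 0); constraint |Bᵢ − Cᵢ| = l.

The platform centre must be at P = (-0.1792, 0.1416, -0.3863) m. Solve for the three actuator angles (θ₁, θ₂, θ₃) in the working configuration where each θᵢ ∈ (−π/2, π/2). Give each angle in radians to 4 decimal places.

θ₁ = 1.3089, θ₂ = -0.1743, θ₃ = 0.8726

rotate P by −φ1: (-0.1792, 0.1416, -0.3863)
  e−x'=0.3292;  (l²−L²−(e−x')²−y'²−z²)/2L = -0.2879
  γ=atan2(-0.3863,0.3292)=-0.8650;  ψ=arccos(-0.5672)=2.1739;  θ1=γ+ψ≈1.3089
φ2=120.0° → target in arm frame (0.2122, 0.0844)
  A=-0.0622, B=-0.3863, C=(l²−L²−A²−y'²−z²)/(2L)=0.0057
  √(A²+B²)=0.3913;  θ2 = -1.7305+1.5562 ≈ -0.1743
φ3=240.0° → target in arm frame (-0.0330, -0.2260)
  e−x'=0.1830;  (l²−L²−(e−x')²−y'²−z²)/2L = -0.1782
  √(A²+B²)=0.4275;  θ3 = -1.1283+2.0009 ≈ 0.8726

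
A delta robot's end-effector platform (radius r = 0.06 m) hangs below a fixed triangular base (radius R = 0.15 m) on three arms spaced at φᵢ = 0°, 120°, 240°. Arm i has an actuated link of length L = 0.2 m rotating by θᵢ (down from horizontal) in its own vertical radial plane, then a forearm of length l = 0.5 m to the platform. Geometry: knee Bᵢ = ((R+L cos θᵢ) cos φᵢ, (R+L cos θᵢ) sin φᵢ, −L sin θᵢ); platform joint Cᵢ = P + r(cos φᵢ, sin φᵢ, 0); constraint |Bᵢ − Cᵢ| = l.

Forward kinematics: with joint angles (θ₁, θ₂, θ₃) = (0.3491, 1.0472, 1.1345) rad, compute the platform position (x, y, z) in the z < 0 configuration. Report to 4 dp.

φ1=0.0°: virtual centre (0.2779, 0.0000, -0.0684), radius l
arm 2 at φ=120.0°: (R−r)+L cos θ2 = 0.1900;  O2 = (-0.0950, 0.1645, -0.1732)
φ3=240.0°: virtual centre (-0.0873, -0.1511, -0.1813), radius l
|O₂|²−|O₁|² = -0.0158;  |O₃|²−|O₁|² = -0.0186
linear system: -0.7459x+0.3291y = -0.0158−-0.2096z; -0.7304x+-0.3023y = -0.0186−-0.2257z
det = 0.4658;  x = 0.0234+-0.2955z,  y = 0.0050+-0.0328z
into |P−O₁|² = l²: 1.0884z² + 0.2869z + -0.1805 = 0;  Δ = 0.8682;  z = -0.5599 or 0.2963 → z<0 root = -0.5599
x = 0.1888, y = 0.0233

(0.1888, 0.0233, -0.5599)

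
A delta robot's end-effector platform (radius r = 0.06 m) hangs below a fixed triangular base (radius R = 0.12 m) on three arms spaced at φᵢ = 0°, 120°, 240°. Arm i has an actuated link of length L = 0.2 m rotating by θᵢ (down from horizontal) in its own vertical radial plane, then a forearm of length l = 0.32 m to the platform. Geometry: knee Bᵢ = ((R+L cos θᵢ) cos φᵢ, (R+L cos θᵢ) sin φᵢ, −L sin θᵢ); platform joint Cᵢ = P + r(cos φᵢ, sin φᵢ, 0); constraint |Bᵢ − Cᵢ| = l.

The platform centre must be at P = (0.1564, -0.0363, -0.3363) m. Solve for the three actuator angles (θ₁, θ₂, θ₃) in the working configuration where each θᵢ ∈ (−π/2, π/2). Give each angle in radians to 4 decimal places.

θ₁ = 0.1743, θ₂ = 1.1344, θ₃ = 0.9598

rotate P by −φ1: (0.1564, -0.0363, -0.3363)
  e−x'=-0.0964;  (l²−L²−(e−x')²−y'²−z²)/2L = -0.1533
  θ1 = atan2(B,A) + arccos(C/0.3498) = 0.1743
arm 2 (φ=120.0°): x'=-0.1096, y'=-0.1173
  A=0.1696, B=-0.3363, C=(l²−L²−A²−y'²−z²)/(2L)=-0.2331
  θ2 = atan2(B,A) + arccos(C/0.3767) = 1.1344
φ3=240.0° → target in arm frame (-0.0468, 0.1536)
  e−x'=0.1068;  (l²−L²−(e−x')²−y'²−z²)/2L = -0.2142
  θ3 = atan2(B,A) + arccos(C/0.3528) = 0.9598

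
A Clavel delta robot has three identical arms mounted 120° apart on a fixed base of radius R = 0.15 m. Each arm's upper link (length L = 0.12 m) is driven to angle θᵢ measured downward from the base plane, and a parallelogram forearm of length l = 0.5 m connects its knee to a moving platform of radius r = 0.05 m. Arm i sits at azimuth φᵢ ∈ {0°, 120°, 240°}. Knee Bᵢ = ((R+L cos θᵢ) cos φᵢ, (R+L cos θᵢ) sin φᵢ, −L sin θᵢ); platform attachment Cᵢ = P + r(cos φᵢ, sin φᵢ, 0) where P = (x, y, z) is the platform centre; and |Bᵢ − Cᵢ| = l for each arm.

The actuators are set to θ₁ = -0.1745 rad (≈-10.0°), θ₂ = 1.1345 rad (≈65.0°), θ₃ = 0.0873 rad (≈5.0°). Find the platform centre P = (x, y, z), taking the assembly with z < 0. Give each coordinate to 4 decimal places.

arm 1 at φ=0.0°: (R−r)+L cos θ1 = 0.2182;  S1 = (0.2182, 0.0000, 0.0208)
S2 = (0.1507·cos120.0°, 0.1507·sin120.0°, -0.1088) = (-0.0754, 0.1305, -0.1088)
S3 = (0.2195·cos240.0°, 0.2195·sin240.0°, -0.0105) = (-0.1098, -0.1901, -0.0105)
subtract pairs → two planes through P
plane₁₂: -0.5871x+0.2610y+-0.2592z = -0.0135
det = 0.3945;  x = 0.0128+-0.2913z,  y = -0.0228+0.3378z
quadratic in z: (1.1990)z²+(0.0625)z+(-0.2069)=0, √Δ=0.9980 → z ∈ {-0.4423, 0.3901}; z = -0.4423 (taking z<0)
x = 0.1417, y = -0.1723

(0.1417, -0.1723, -0.4423)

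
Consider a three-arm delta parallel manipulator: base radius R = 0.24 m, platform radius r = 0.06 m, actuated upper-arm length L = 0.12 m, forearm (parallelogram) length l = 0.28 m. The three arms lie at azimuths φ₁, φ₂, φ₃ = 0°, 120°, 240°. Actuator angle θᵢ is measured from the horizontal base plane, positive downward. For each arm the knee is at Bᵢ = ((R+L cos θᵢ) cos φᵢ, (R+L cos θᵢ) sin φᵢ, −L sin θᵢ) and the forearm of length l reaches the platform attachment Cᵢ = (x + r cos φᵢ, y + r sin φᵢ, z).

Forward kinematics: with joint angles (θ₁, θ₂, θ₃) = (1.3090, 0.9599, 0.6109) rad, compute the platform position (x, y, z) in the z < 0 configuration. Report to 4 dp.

(-0.0475, -0.0243, -0.2206)

S1 = (0.2111·cos0.0°, 0.2111·sin0.0°, -0.1159) = (0.2111, 0.0000, -0.1159)
arm 2 at φ=120.0°: (R−r)+L cos θ2 = 0.2488;  S2 = (-0.1244, 0.2155, -0.0983)
S3 = (0.2783·cos240.0°, 0.2783·sin240.0°, -0.0688) = (-0.1391, -0.2410, -0.0688)
|S₂|²−|S₁|² = 0.0136;  |S₃|²−|S₁|² = 0.0242
plane₁₂: -0.6709x+0.4310y+0.0352z = 0.0136
det = 0.6253;  x = -0.0272+0.0921z,  y = -0.0107+0.0616z
quadratic in z: (1.0123)z²+(0.1866)z+(-0.0081)=0, √Δ=0.2600 → z ∈ {-0.2206, 0.0363}; z = -0.2206 (taking z<0)
x = -0.0475, y = -0.0243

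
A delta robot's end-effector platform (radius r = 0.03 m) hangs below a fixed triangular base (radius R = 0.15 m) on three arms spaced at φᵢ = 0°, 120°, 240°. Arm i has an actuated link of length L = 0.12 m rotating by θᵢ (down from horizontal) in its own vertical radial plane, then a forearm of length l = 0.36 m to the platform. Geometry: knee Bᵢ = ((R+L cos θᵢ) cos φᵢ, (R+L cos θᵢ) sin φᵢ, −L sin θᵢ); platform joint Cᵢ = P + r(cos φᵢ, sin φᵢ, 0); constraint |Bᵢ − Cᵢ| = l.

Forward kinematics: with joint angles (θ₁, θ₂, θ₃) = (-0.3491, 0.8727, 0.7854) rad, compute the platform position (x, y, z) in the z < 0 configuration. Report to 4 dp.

O1 = (0.2328·cos0.0°, 0.2328·sin0.0°, 0.0410) = (0.2328, 0.0000, 0.0410)
O2 = (0.1971·cos120.0°, 0.1971·sin120.0°, -0.0919) = (-0.0986, 0.1707, -0.0919)
φ3=240.0°: virtual centre (-0.1024, -0.1774, -0.0849), radius l
|O₂|²−|O₁|² = -0.0086;  |O₃|²−|O₁|² = -0.0067
[-0.6627 0.3414 -0.2659]·P = -0.0086;  [-0.6704 -0.3548 -0.2518]·P = -0.0067
det = 0.4640;  x = 0.0115+-0.3886z,  y = -0.0028+0.0246z
sphere 1 gives Az²+Bz+C=0 with A=1.1517, B=0.0898, C=-0.0789;  B²−4AC=0.3717;  roots -0.3037, 0.2257;  negative root z = -0.3037
x = 0.1295, y = -0.0103

(0.1295, -0.0103, -0.3037)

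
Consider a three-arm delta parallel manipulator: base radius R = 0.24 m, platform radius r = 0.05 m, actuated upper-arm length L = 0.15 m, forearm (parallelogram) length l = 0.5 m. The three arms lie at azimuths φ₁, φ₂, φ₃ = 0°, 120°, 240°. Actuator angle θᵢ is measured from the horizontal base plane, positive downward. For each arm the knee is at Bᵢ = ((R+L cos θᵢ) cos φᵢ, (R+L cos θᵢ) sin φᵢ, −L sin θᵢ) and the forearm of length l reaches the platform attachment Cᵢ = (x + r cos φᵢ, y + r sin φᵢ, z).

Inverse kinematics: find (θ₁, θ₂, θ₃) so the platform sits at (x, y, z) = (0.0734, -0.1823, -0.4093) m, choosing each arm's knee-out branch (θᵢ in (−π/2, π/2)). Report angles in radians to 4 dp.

φ1=0.0° → target in arm frame (0.0734, -0.1823)
  A cos θ + B sin θ = C:  0.1166·cos θ + -0.4093·sin θ = 0.0438
  γ=atan2(-0.4093,0.1166)=-1.2933;  ψ=arccos(0.1030)=1.4677;  θ1=γ+ψ≈0.1744
φ2=120.0° → target in arm frame (-0.1946, 0.0276)
  A cos θ + B sin θ = C:  0.3846·cos θ + -0.4093·sin θ = -0.2956
  √(A²+B²)=0.5616;  θ2 = -0.8165+2.1251 ≈ 1.3086
arm 3 (φ=240.0°): x'=0.1212, y'=0.1547
  e−x'=0.0688;  (l²−L²−(e−x')²−y'²−z²)/2L = 0.1043
  θ3 = atan2(B,A) + arccos(C/0.4150) = -0.0875

θ₁ = 0.1744, θ₂ = 1.3086, θ₃ = -0.0875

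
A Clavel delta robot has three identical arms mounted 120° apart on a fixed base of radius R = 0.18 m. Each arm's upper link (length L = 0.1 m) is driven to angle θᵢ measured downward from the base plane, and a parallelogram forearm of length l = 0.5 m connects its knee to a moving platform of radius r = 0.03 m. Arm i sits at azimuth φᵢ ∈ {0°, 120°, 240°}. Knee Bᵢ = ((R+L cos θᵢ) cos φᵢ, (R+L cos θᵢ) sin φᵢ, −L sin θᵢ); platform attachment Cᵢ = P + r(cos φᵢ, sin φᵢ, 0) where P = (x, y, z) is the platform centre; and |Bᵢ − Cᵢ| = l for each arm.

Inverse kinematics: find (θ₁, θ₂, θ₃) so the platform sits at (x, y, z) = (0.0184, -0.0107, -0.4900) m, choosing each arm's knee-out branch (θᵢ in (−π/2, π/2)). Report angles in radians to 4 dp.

θ₁ = 0.4360, θ₂ = 0.6107, θ₃ = 0.5236

rotate P by −φ1: (0.0184, -0.0107, -0.4900)
  A cos θ + B sin θ = C:  0.1316·cos θ + -0.4900·sin θ = -0.0877
  θ1 = atan2(B,A) + arccos(C/0.5074) = 0.4360
rotate P by −φ2: (-0.0185, -0.0106, -0.4900)
  A=0.1685, B=-0.4900, C=(l²−L²−A²−y'²−z²)/(2L)=-0.1430
  √(A²+B²)=0.5182;  θ2 = -1.2396+1.8503 ≈ 0.6107
rotate P by −φ3: (0.0001, 0.0213, -0.4900)
  e−x'=0.1499;  (l²−L²−(e−x')²−y'²−z²)/2L = -0.1152
  θ3 = atan2(B,A) + arccos(C/0.5124) = 0.5236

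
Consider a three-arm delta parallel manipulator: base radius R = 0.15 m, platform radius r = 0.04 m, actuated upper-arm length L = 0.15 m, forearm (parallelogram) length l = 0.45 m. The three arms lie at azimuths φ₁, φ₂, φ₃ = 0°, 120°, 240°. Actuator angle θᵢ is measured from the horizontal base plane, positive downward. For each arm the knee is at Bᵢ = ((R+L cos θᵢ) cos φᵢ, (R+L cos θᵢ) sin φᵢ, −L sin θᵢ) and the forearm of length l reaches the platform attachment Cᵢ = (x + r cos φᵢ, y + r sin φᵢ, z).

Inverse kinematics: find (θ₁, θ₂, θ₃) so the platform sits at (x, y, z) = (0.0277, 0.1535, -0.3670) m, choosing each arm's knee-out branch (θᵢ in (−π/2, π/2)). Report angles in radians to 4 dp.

θ₁ = 0.0875, θ₂ = -0.3489, θ₃ = 0.7856

φ1=0.0° → target in arm frame (0.0277, 0.1535)
  e−x'=0.0823;  (l²−L²−(e−x')²−y'²−z²)/2L = 0.0499
  √(A²+B²)=0.3761;  θ1 = -1.3502+1.4377 ≈ 0.0875
φ2=120.0° → target in arm frame (0.1191, -0.1007)
  A=-0.0091, B=-0.3670, C=(l²−L²−A²−y'²−z²)/(2L)=0.1169
  γ=atan2(-0.3670,-0.0091)=-1.5955;  ψ=arccos(0.3185)=1.2466;  θ2=γ+ψ≈-0.3489
rotate P by −φ3: (-0.1468, -0.0528, -0.3670)
  A=0.2568, B=-0.3670, C=(l²−L²−A²−y'²−z²)/(2L)=-0.0780
  θ3 = atan2(B,A) + arccos(C/0.4479) = 0.7856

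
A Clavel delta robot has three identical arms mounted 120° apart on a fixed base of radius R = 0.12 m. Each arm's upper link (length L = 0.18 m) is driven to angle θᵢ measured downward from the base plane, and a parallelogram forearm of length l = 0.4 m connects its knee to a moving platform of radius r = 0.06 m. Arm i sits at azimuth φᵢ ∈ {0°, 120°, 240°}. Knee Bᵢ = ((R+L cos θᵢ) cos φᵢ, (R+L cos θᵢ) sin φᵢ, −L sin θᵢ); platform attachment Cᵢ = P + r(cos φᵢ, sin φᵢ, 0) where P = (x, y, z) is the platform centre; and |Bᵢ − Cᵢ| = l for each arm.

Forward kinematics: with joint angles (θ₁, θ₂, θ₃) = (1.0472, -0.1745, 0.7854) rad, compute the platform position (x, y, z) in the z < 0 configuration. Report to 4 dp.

(-0.1548, 0.1545, -0.3638)

φ1=0.0°: virtual centre (0.1500, 0.0000, -0.1559), radius l
φ2=120.0°: virtual centre (-0.1186, 0.2055, 0.0313), radius l
S3 = (0.1873·cos240.0°, 0.1873·sin240.0°, -0.1273) = (-0.0936, -0.1622, -0.1273)
eliminate P² terms by subtracting sphere 1 from 2 and 3
[-0.5373 0.4110 0.3743]·P = 0.0105;  [-0.4873 -0.3244 0.0572]·P = 0.0045
det = 0.3745;  x = -0.0140+0.3869z,  y = 0.0072+-0.4049z
quadratic in z: (1.3136)z²+(0.1790)z+(-0.1088)=0, √Δ=0.7769 → z ∈ {-0.3638, 0.2276}; z = -0.3638 (taking z<0)
x = -0.1548, y = 0.1545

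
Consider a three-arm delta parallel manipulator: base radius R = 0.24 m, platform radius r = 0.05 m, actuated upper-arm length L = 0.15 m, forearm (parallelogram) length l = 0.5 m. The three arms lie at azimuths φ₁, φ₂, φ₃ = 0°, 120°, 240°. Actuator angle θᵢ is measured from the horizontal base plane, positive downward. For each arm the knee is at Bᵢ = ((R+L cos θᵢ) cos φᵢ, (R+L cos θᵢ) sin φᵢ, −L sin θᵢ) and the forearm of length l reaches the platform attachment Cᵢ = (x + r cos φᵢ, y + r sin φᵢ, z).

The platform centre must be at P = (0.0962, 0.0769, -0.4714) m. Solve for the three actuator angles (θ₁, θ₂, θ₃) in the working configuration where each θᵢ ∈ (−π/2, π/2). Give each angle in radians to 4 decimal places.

φ1=0.0° → target in arm frame (0.0962, 0.0769)
  e−x'=0.0938;  (l²−L²−(e−x')²−y'²−z²)/2L = -0.0314
  θ1 = atan2(B,A) + arccos(C/0.4806) = 0.2619
rotate P by −φ2: (0.0185, -0.1218, -0.4714)
  A=0.1715, B=-0.4714, C=(l²−L²−A²−y'²−z²)/(2L)=-0.1299
  γ=atan2(-0.4714,0.1715)=-1.2219;  ψ=arccos(-0.2589)=1.8326;  θ2=γ+ψ≈0.6108
φ3=240.0° → target in arm frame (-0.1147, 0.0449)
  e−x'=0.3047;  (l²−L²−(e−x')²−y'²−z²)/2L = -0.2986
  γ=atan2(-0.4714,0.3047)=-0.9970;  ψ=arccos(-0.5319)=2.1317;  θ3=γ+ψ≈1.1347

θ₁ = 0.2619, θ₂ = 0.6108, θ₃ = 1.1347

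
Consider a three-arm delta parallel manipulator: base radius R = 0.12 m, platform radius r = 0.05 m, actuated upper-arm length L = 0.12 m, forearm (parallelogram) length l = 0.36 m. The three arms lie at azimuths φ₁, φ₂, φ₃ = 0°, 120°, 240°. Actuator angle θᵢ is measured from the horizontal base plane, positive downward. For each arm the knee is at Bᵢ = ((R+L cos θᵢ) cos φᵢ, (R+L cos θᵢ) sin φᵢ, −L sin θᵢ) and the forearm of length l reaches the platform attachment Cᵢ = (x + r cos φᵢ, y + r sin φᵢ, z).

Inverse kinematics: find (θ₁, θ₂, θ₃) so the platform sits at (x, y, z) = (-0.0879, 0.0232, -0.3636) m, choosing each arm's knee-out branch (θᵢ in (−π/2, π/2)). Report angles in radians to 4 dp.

θ₁ = 0.8725, θ₂ = 0.2618, θ₃ = 0.4362

arm 1 (φ=0.0°): x'=-0.0879, y'=0.0232
  e−x'=0.1579;  (l²−L²−(e−x')²−y'²−z²)/2L = -0.1770
  γ=atan2(-0.3636,0.1579)=-1.1611;  ψ=arccos(-0.4465)=2.0336;  θ1=γ+ψ≈0.8725
rotate P by −φ2: (0.0640, 0.0645, -0.3636)
  A cos θ + B sin θ = C:  0.0060·cos θ + -0.3636·sin θ = -0.0883
  θ2 = atan2(B,A) + arccos(C/0.3636) = 0.2618
φ3=240.0° → target in arm frame (0.0239, -0.0877)
  e−x'=0.0461;  (l²−L²−(e−x')²−y'²−z²)/2L = -0.1118
  θ3 = atan2(B,A) + arccos(C/0.3665) = 0.4362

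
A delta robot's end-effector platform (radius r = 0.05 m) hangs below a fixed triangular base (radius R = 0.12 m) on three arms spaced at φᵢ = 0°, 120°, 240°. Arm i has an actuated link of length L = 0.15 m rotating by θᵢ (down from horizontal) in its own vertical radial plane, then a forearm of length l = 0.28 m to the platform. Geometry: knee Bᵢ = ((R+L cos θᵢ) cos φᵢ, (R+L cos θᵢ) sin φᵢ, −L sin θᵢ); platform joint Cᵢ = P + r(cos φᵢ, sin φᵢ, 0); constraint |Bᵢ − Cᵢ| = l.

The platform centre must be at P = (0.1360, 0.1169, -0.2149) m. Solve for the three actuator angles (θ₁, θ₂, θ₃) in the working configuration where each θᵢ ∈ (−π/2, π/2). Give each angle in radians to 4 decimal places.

rotate P by −φ1: (0.1360, 0.1169, -0.2149)
  e−x'=-0.0660;  (l²−L²−(e−x')²−y'²−z²)/2L = -0.0277
  γ=atan2(-0.2149,-0.0660)=-1.8688;  ψ=arccos(-0.1231)=1.6942;  θ1=γ+ψ≈-0.1745
rotate P by −φ2: (0.0332, -0.1762, -0.2149)
  A=0.0368, B=-0.2149, C=(l²−L²−A²−y'²−z²)/(2L)=-0.0756
  γ=atan2(-0.2149,0.0368)=-1.4014;  ψ=arccos(-0.3469)=1.9251;  θ2=γ+ψ≈0.5237
arm 3 (φ=240.0°): x'=-0.1692, y'=0.0593
  A=0.2392, B=-0.2149, C=(l²−L²−A²−y'²−z²)/(2L)=-0.1701
  γ=atan2(-0.2149,0.2392)=-0.7319;  ψ=arccos(-0.5290)=2.1282;  θ3=γ+ψ≈1.3964

θ₁ = -0.1745, θ₂ = 0.5237, θ₃ = 1.3964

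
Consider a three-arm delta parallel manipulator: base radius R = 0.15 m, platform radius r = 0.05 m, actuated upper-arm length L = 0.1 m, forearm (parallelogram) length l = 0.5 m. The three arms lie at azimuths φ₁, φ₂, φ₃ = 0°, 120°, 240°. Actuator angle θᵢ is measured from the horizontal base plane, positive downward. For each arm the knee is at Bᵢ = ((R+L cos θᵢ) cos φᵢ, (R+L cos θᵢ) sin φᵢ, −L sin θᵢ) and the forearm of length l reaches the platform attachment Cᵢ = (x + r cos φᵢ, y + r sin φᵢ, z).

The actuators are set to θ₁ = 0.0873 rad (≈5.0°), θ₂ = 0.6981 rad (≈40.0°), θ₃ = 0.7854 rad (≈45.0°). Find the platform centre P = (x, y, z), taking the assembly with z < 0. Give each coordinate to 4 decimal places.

φ1=0.0°: virtual centre (0.1996, 0.0000, -0.0087), radius l
arm 2 at φ=120.0°: ρ2 = 0.1766;  O2 = (-0.0883, 0.1529, -0.0643)
arm 3 at φ=240.0°: ρ3 = 0.1707;  O3 = (-0.0854, -0.1478, -0.0707)
subtract pairs → two planes through P
linear system: -0.5758x+0.3059y = -0.0046−-0.1111z; -0.5699x+-0.2957y = -0.0058−-0.1240z
Cramer: x(z) = 0.0091-0.2054z;  y(z) = 0.0020-0.0234z
quadratic in z: (1.0427)z²+(0.0956)z+(-0.2136)=0, √Δ=0.9487 → z ∈ {-0.5008, 0.4091}; z = -0.5008 (taking z<0)
x = 0.1119, y = 0.0138

(0.1119, 0.0138, -0.5008)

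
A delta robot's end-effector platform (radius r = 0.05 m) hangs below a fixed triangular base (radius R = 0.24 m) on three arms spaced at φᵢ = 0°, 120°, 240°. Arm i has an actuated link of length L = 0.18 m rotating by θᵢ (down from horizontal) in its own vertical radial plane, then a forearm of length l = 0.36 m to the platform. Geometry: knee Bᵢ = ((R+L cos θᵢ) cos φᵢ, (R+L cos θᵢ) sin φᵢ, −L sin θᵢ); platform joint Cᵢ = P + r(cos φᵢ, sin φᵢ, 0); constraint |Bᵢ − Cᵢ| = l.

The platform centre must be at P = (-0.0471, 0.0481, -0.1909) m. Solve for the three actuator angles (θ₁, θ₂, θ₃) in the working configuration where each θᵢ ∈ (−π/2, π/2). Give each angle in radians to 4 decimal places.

arm 1 (φ=0.0°): x'=-0.0471, y'=0.0481
  e−x'=0.2371;  (l²−L²−(e−x')²−y'²−z²)/2L = 0.0062
  γ=atan2(-0.1909,0.2371)=-0.6779;  ψ=arccos(0.0203)=1.5505;  θ1=γ+ψ≈0.8726
arm 2 (φ=120.0°): x'=0.0652, y'=0.0167
  A cos θ + B sin θ = C:  0.1248·cos θ + -0.1909·sin θ = 0.1247
  γ=atan2(-0.1909,0.1248)=-0.9918;  ψ=arccos(0.5469)=0.9921;  θ2=γ+ψ≈0.0003
rotate P by −φ3: (-0.0181, -0.0648, -0.1909)
  A=0.2081, B=-0.1909, C=(l²−L²−A²−y'²−z²)/(2L)=0.0368
  θ3 = atan2(B,A) + arccos(C/0.2824) = 0.6978

θ₁ = 0.8726, θ₂ = 0.0003, θ₃ = 0.6978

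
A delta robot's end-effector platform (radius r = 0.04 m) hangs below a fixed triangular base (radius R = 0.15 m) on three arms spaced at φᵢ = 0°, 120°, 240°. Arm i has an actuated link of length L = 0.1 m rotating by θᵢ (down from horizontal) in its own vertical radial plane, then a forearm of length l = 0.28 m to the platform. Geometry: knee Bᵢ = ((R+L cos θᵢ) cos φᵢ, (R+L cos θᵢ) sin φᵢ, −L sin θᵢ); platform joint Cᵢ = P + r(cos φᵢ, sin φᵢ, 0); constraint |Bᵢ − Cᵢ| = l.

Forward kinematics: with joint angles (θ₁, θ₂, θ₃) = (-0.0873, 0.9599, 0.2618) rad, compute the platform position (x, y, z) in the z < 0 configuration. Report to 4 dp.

S1 = (0.2096·cos0.0°, 0.2096·sin0.0°, 0.0087) = (0.2096, 0.0000, 0.0087)
S2 = (0.1674·cos120.0°, 0.1674·sin120.0°, -0.0819) = (-0.0837, 0.1449, -0.0819)
φ3=240.0°: virtual centre (-0.1033, -0.1789, -0.0259), radius l
|S₂|²−|S₁|² = -0.0093;  |S₃|²−|S₁|² = -0.0007
[-0.5866 0.2899 -0.1813]·P = -0.0093;  [-0.6258 -0.3578 -0.0692]·P = -0.0007
det = 0.3913;  x = 0.0090+-0.2170z,  y = -0.0139+0.1862z
into |P−S₁|² = l²: 1.0818z² + 0.0645z + -0.0379 = 0;  Δ = 0.1681;  z = -0.2193 or 0.1597 → z<0 root = -0.2193
x = 0.0566, y = -0.0547

(0.0566, -0.0547, -0.2193)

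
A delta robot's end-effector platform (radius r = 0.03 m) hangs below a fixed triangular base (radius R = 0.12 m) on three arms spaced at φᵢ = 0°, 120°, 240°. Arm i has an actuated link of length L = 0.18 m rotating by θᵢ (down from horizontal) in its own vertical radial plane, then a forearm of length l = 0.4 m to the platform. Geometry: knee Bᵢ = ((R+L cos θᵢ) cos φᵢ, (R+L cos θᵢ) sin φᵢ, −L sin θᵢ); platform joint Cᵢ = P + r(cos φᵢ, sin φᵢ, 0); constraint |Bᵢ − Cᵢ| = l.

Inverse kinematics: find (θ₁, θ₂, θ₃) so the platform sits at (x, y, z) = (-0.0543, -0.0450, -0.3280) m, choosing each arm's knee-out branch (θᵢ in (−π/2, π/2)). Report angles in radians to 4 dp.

θ₁ = 0.4364, θ₂ = 0.2620, θ₃ = -0.0872

φ1=0.0° → target in arm frame (-0.0543, -0.0450)
  e−x'=0.1443;  (l²−L²−(e−x')²−y'²−z²)/2L = -0.0079
  √(A²+B²)=0.3583;  θ1 = -1.1563+1.5927 ≈ 0.4364
arm 2 (φ=120.0°): x'=-0.0118, y'=0.0695
  A=0.1018, B=-0.3280, C=(l²−L²−A²−y'²−z²)/(2L)=0.0134
  √(A²+B²)=0.3434;  θ2 = -1.2698+1.5318 ≈ 0.2620
φ3=240.0° → target in arm frame (0.0661, -0.0245)
  A cos θ + B sin θ = C:  0.0239·cos θ + -0.3280·sin θ = 0.0523
  θ3 = atan2(B,A) + arccos(C/0.3289) = -0.0872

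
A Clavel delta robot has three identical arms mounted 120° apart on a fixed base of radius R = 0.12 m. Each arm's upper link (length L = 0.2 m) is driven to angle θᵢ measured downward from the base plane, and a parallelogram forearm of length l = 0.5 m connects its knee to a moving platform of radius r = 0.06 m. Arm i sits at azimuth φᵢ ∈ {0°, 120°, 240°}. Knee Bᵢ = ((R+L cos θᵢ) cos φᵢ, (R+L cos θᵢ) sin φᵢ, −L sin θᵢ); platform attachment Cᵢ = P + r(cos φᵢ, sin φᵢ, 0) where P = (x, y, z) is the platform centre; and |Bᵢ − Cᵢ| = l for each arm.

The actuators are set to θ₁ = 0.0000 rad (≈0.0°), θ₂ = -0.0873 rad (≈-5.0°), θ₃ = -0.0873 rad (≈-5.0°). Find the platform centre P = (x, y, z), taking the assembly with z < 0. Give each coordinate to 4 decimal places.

(-0.0185, 0.0000, -0.4153)

φ1=0.0°: virtual centre (0.2600, 0.0000, 0.0000), radius l
O2 = (0.2592·cos120.0°, 0.2592·sin120.0°, 0.0174) = (-0.1296, 0.2245, 0.0174)
O3 = (0.2592·cos240.0°, 0.2592·sin240.0°, 0.0174) = (-0.1296, -0.2245, 0.0174)
subtract pairs → two planes through P
linear system: -0.7792x+0.4490y = -0.0001−0.0349z; -0.7792x+-0.4490y = -0.0001−0.0349z
Cramer: x(z) = 0.0001+0.0448z;  y(z) = 0.0000-0.0000z
into |P−O₁|² = l²: 1.0020z² + -0.0233z + -0.1825 = 0;  Δ = 0.7318;  z = -0.4153 or 0.4385 → z<0 root = -0.4153
x = -0.0185, y = 0.0000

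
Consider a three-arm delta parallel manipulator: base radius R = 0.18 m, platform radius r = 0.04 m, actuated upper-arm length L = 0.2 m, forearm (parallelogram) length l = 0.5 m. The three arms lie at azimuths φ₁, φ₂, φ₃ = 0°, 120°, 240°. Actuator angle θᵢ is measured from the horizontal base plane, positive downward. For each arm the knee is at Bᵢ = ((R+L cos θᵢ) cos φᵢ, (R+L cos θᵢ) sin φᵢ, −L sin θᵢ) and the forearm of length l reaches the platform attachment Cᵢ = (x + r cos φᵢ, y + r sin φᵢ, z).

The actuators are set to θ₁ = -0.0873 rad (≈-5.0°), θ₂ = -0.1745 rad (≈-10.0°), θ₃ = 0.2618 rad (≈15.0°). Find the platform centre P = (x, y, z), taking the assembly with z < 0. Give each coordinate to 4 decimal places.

arm 1 at φ=0.0°: e+L cos θ1 = 0.3392;  S1 = (0.3392, 0.0000, 0.0174)
S2 = (0.3370·cos120.0°, 0.3370·sin120.0°, 0.0347) = (-0.1685, 0.2918, 0.0347)
S3 = (0.3332·cos240.0°, 0.3332·sin240.0°, -0.0518) = (-0.1666, -0.2885, -0.0518)
eliminate P² terms by subtracting sphere 1 from 2 and 3
[-1.0154 0.5836 0.0346]·P = -0.0006;  [-1.0117 -0.5771 -0.1384]·P = -0.0017
Cramer: x(z) = 0.0012-0.0517z;  y(z) = 0.0009-0.1492z
into |P−S₁|² = l²: 1.0249z² + -0.0002z + -0.1354 = 0;  Δ = 0.5551;  z = -0.3634 or 0.3635 → z<0 root = -0.3634
x = 0.0199, y = 0.0551

(0.0199, 0.0551, -0.3634)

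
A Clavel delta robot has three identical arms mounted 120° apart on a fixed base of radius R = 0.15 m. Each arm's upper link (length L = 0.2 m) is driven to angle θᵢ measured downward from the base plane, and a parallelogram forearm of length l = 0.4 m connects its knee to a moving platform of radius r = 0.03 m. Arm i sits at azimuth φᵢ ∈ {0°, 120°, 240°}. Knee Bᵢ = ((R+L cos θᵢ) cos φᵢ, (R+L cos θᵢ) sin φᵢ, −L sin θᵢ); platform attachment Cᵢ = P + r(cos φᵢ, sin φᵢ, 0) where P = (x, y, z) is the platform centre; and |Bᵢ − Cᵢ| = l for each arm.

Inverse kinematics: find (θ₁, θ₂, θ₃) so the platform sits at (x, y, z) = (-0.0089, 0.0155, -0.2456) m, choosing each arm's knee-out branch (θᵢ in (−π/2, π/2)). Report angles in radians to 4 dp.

φ1=0.0° → target in arm frame (-0.0089, 0.0155)
  A cos θ + B sin θ = C:  0.1289·cos θ + -0.2456·sin θ = 0.1071
  γ=atan2(-0.2456,0.1289)=-1.0875;  ψ=arccos(0.3860)=1.1745;  θ1=γ+ψ≈0.0870
arm 2 (φ=120.0°): x'=0.0179, y'=0.0000
  A=0.1021, B=-0.2456, C=(l²−L²−A²−y'²−z²)/(2L)=0.1231
  γ=atan2(-0.2456,0.1021)=-1.1767;  ψ=arccos(0.4629)=1.0895;  θ2=γ+ψ≈-0.0872
φ3=240.0° → target in arm frame (-0.0090, -0.0155)
  e−x'=0.1290;  (l²−L²−(e−x')²−y'²−z²)/2L = 0.1070
  γ=atan2(-0.2456,0.1290)=-1.0872;  ψ=arccos(0.3858)=1.1747;  θ3=γ+ψ≈0.0875

θ₁ = 0.0870, θ₂ = -0.0872, θ₃ = 0.0875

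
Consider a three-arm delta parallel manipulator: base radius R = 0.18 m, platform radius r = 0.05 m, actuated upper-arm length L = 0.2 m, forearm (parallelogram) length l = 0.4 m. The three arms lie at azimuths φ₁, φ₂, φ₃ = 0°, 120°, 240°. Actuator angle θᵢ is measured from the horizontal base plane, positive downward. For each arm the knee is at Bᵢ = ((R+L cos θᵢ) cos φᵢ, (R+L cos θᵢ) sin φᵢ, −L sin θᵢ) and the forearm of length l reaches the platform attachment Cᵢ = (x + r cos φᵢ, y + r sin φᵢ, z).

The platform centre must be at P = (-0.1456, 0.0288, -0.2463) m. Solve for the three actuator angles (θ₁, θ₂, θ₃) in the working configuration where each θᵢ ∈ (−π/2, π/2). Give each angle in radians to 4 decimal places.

arm 1 (φ=0.0°): x'=-0.1456, y'=0.0288
  e−x'=0.2756;  (l²−L²−(e−x')²−y'²−z²)/2L = -0.0436
  √(A²+B²)=0.3696;  θ1 = -0.7293+1.6891 ≈ 0.9598
arm 2 (φ=120.0°): x'=0.0977, y'=0.1117
  e−x'=0.0323;  (l²−L²−(e−x')²−y'²−z²)/2L = 0.1146
  θ2 = atan2(B,A) + arccos(C/0.2484) = -0.3491
rotate P by −φ3: (0.0479, -0.1405, -0.2463)
  A cos θ + B sin θ = C:  0.0821·cos θ + -0.2463·sin θ = 0.0821
  γ=atan2(-0.2463,0.0821)=-1.2489;  ψ=arccos(0.3163)=1.2490;  θ3=γ+ψ≈0.0001

θ₁ = 0.9598, θ₂ = -0.3491, θ₃ = 0.0001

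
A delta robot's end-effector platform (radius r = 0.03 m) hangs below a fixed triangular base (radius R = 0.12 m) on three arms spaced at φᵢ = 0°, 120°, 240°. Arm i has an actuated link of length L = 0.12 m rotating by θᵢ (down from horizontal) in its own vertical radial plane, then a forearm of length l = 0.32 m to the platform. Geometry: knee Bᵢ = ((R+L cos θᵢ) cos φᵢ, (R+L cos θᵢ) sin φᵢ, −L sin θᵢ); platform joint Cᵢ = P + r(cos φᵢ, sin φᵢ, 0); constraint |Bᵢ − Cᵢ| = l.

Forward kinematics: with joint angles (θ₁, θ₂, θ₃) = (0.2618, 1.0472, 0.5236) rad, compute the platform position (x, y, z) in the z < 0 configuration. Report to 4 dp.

(0.0693, -0.0646, -0.3131)

S1 = (0.2059·cos0.0°, 0.2059·sin0.0°, -0.0311) = (0.2059, 0.0000, -0.0311)
φ2=120.0°: virtual centre (-0.0750, 0.1299, -0.1039), radius l
φ3=240.0°: virtual centre (-0.0970, -0.1679, -0.0600), radius l
|S₂|²−|S₁|² = -0.0101;  |S₃|²−|S₁|² = -0.0022
linear system: -0.5618x+0.2598y = -0.0101−-0.1457z; -0.6057x+-0.3359y = -0.0022−-0.0579z
det = 0.3461;  x = 0.0114+-0.1849z,  y = -0.0141+0.1611z
quadratic in z: (1.0601)z²+(0.1295)z+(-0.0634)=0, √Δ=0.5344 → z ∈ {-0.3131, 0.1910}; z = -0.3131 (taking z<0)
x = 0.0693, y = -0.0646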